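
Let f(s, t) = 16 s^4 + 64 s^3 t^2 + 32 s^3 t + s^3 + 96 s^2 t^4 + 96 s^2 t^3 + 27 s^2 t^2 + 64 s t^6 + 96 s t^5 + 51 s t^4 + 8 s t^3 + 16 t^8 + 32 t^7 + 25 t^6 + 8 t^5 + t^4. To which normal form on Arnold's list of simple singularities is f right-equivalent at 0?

The Hessian of f at 0 has rank 0. Corank 2; j^3 = s^3 is a perfect cube, so E-series; the 4-jet and mu = 6 give E_6.

E_{6}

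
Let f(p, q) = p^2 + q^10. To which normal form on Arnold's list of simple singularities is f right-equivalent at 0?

The Hessian of f at 0 has rank 1. Corank 1: A-series; mu = 9 gives A_9.

A_{9}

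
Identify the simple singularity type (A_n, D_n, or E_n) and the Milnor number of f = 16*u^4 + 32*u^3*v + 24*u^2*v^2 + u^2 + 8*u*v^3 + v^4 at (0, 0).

Type A3, Milnor number mu = 3.

The Hessian of f at 0 is [[2, 0], [0, 0]] with rank 1, so corank 1. A Groebner basis of the Jacobian ideal J(f) in C{u,v} is {v^3, u}; counting standard monomials gives mu = 3. Corank 1: A-series; mu = 3 gives A_3.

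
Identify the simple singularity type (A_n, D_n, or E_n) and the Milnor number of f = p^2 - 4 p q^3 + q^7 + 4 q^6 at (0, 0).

The Hessian of f at 0 is [[2, 0], [0, 0]] with rank 1, so corank 1. A Groebner basis of the Jacobian ideal J(f) in C{p,q} is {-p/2 + q^3, p^2}; counting standard monomials gives mu = 6. Corank 1: A-series; mu = 6 gives A_6.

Type A_6, Milnor number mu = 6.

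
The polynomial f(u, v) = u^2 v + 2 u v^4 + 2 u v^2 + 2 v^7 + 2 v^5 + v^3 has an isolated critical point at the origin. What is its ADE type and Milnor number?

The Hessian of f at 0 has rank 0. Corank 2; j^3 = v*(u + v)^2 has shape L^2 M (L != M), so D-series; mu = 8 gives D_8.

Type D_8, Milnor number mu = 8.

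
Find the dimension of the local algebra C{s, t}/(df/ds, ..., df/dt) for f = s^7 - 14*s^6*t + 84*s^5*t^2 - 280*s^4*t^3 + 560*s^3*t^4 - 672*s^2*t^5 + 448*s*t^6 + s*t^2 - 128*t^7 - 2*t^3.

The Hessian of f at 0 is [[0, 0], [0, 0]] with rank 0, so corank 2. A Groebner basis of the Jacobian ideal J(f) in C{s,t} is {s^6 + t^2/7, t^3, s*t - 2*t^2}; counting standard monomials gives mu = 8. Corank 2; j^3 = t^2*(s - 2*t) has shape L^2 M (L != M), so D-series; mu = 8 gives D_8.

8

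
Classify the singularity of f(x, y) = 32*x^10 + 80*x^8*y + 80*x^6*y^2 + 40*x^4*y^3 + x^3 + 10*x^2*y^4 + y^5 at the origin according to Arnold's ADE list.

E_{8}

The Hessian of f at 0 has rank 0. Corank 2; j^3 = x^3 is a perfect cube, so E-series; the 5-jet and mu = 8 give E_8.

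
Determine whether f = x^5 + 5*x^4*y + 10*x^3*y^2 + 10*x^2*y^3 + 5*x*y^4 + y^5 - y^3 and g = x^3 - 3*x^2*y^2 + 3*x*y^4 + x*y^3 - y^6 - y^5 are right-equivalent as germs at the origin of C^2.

The Hessian of f at 0 has rank 0. Corank 2; j^3 = -y^3 is a perfect cube, so E-series; the 5-jet and mu = 8 give E_8. The Hessian of g at 0 has rank 0. Corank 2; j^3 = x^3 is a perfect cube, so E-series; the 4-jet and mu = 7 give E_7. f is E_8 but g is E_7, hence not right-equivalent.

No.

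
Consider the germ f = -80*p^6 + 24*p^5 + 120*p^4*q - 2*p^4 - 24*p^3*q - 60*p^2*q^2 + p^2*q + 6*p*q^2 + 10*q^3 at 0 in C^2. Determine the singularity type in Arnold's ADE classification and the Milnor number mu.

Type D4, Milnor number mu = 4.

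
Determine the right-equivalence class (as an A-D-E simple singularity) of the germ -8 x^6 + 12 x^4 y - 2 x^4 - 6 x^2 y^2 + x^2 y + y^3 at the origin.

D_4

The Hessian of f at 0 has rank 0. Corank 2; j^3 = y*(x^2 + y^2) splits into three distinct lines over C (the quadratic factor has nonzero discriminant), so D_4.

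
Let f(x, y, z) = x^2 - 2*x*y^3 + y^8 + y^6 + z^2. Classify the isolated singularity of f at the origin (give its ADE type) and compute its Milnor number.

Type A7, Milnor number mu = 7.

The Hessian of f at 0 is [[2, 0, 0], [0, 0, 0], [0, 0, 2]] with rank 2, so corank 1. A Groebner basis of the Jacobian ideal J(f) in C{x,y,z} is {x^3, x^2*y, -x + y^3, z}; counting standard monomials gives mu = 7. Corank 1: A-series; mu = 7 gives A_7.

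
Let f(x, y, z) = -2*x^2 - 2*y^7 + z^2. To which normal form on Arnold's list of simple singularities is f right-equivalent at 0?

The Hessian of f at 0 is [[-4, 0, 0], [0, 0, 0], [0, 0, 2]] with rank 2, so corank 1. A Groebner basis of the Jacobian ideal J(f) in C{x,y,z} is {y^6, x, z}; counting standard monomials gives mu = 6. Corank 1: A-series; mu = 6 gives A_6.

A6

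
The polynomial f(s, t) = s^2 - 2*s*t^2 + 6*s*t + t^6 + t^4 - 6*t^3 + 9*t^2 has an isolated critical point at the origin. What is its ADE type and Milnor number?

Type A_5, Milnor number mu = 5.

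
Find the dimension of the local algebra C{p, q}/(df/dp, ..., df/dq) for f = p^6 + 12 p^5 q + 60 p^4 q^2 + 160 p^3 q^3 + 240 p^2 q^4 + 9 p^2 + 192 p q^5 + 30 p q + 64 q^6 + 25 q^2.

5

The Hessian of f at 0 has rank 1. Corank 1: A-series; mu = 5 gives A_5.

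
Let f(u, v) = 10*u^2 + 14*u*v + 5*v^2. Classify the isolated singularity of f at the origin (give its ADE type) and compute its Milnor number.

The Hessian of f at 0 has rank 2. Corank 0: nondegenerate Morse point, so A_1.

Type A_1, Milnor number mu = 1.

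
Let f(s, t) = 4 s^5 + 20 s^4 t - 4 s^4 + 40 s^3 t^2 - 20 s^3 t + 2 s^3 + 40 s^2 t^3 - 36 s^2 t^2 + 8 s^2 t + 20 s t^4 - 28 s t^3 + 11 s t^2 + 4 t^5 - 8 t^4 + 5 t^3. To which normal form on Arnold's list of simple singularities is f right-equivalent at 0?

The Hessian of f at 0 is [[0, 0], [0, 0]] with rank 0, so corank 2. A Groebner basis of the Jacobian ideal J(f) in C{s,t} is {t^3, s^2 + t^2/2, s*t + t^2/2}; counting standard monomials gives mu = 4. Corank 2; j^3 = (s + t)*(2*s^2 + 6*s*t + 5*t^2) splits into three distinct lines over C (the quadratic factor has nonzero discriminant), so D_4.

D_4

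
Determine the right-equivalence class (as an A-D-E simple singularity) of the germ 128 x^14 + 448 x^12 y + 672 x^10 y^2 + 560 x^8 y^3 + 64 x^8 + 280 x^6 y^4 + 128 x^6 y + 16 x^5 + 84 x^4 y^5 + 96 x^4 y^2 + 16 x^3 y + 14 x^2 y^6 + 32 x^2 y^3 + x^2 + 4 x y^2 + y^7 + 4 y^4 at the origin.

A6

The Hessian of f at 0 has rank 1. Corank 1: A-series; mu = 6 gives A_6.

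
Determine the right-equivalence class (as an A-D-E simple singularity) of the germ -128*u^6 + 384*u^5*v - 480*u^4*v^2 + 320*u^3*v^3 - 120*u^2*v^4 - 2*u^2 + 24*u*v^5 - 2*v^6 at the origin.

A_5

The Hessian of f at 0 has rank 1. Corank 1: A-series; mu = 5 gives A_5.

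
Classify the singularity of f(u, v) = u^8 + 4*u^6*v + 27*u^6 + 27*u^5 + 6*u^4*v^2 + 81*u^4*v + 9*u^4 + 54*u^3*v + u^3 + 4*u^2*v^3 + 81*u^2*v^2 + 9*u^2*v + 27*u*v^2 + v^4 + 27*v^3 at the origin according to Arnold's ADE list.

The Hessian of f at 0 has rank 0. Corank 2; j^3 = (u + 3*v)^3 is a perfect cube, so E-series; the 4-jet and mu = 6 give E_6.

E_6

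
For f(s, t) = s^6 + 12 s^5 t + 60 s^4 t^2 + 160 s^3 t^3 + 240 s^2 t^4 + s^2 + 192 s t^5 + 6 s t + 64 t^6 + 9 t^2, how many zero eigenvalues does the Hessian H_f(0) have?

1

The Hessian at 0 is [[2, 6], [6, 18]] of rank 1; hence corank 1.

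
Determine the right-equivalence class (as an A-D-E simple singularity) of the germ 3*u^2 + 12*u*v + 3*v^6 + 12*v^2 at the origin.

A_5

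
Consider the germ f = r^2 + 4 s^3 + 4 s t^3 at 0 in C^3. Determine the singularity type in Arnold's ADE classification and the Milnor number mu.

Type E_7, Milnor number mu = 7.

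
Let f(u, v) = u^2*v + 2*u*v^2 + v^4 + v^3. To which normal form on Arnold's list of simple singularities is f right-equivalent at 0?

D_{5}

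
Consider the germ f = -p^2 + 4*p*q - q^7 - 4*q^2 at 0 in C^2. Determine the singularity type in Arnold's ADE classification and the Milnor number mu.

Type A_{6}, Milnor number mu = 6.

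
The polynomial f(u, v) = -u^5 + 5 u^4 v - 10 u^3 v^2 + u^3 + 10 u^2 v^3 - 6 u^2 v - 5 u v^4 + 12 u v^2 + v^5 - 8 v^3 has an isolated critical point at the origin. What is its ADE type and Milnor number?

The Hessian of f at 0 has rank 0. Corank 2; j^3 = (u - 2*v)^3 is a perfect cube, so E-series; the 5-jet and mu = 8 give E_8.

Type E8, Milnor number mu = 8.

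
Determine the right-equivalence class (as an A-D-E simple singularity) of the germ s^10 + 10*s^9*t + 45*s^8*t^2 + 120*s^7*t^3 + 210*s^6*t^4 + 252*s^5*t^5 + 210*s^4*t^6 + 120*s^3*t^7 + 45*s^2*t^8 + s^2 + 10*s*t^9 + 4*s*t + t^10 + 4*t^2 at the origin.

A_9

The Hessian of f at 0 has rank 1. Corank 1: A-series; mu = 9 gives A_9.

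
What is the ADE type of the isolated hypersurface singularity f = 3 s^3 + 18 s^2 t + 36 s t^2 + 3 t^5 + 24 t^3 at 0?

E_{8}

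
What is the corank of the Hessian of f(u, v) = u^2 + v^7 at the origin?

Hessian at 0 has rank 1.

1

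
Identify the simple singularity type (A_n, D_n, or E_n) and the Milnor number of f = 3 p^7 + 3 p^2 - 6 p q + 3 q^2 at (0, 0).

Type A6, Milnor number mu = 6.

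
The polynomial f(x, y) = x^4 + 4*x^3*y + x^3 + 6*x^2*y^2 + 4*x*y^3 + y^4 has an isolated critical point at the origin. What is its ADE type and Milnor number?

The Hessian of f at 0 is [[0, 0], [0, 0]] with rank 0, so corank 2. A Groebner basis of the Jacobian ideal J(f) in C{x,y} is {y^4, x*y^2 + y^3/3, x^2}; counting standard monomials gives mu = 6. Corank 2; j^3 = x^3 is a perfect cube, so E-series; the 4-jet and mu = 6 give E_6.

Type E6, Milnor number mu = 6.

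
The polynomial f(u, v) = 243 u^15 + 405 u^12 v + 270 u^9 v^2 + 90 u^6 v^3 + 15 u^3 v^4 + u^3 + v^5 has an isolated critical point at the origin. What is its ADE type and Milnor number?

Type E8, Milnor number mu = 8.

The Hessian of f at 0 has rank 0. Corank 2; j^3 = u^3 is a perfect cube, so E-series; the 5-jet and mu = 8 give E_8.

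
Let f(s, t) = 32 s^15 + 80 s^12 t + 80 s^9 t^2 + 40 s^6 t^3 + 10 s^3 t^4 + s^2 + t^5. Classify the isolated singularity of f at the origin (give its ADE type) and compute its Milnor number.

Type A_{4}, Milnor number mu = 4.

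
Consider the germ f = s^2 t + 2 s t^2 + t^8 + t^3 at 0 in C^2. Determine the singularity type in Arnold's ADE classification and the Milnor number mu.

Type D_{9}, Milnor number mu = 9.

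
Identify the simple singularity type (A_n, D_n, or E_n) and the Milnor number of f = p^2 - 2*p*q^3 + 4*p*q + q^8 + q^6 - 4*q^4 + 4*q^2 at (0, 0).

Type A7, Milnor number mu = 7.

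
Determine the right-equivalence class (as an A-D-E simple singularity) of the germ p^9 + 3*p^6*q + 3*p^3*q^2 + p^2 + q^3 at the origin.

A2

The Hessian of f at 0 has rank 1. Corank 1: A-series; mu = 2 gives A_2.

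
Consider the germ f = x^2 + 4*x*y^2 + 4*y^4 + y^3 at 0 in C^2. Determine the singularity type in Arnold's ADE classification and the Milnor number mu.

Type A_{2}, Milnor number mu = 2.

The Hessian of f at 0 has rank 1. Corank 1: A-series; mu = 2 gives A_2.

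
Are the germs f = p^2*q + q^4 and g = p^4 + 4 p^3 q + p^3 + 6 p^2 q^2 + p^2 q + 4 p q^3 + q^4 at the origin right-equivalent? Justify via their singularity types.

The Hessian of f at 0 has rank 0. Corank 2; j^3 = p^2*q has shape L^2 M (L != M), so D-series; mu = 5 gives D_5. The Hessian of g at 0 has rank 0. Corank 2; j^3 = p^2*(p + q) has shape L^2 M (L != M), so D-series; mu = 5 gives D_5. Both have type D_5, hence right-equivalent.

Yes.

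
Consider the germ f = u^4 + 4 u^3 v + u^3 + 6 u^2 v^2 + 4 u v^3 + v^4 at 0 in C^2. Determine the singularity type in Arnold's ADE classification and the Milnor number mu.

The Hessian of f at 0 is [[0, 0], [0, 0]] with rank 0, so corank 2. A Groebner basis of the Jacobian ideal J(f) in C{u,v} is {v^4, u*v^2 + v^3/3, u^2}; counting standard monomials gives mu = 6. Corank 2; j^3 = u^3 is a perfect cube, so E-series; the 4-jet and mu = 6 give E_6.

Type E_{6}, Milnor number mu = 6.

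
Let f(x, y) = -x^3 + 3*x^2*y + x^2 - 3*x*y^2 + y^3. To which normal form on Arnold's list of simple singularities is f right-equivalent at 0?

A_{2}

The Hessian of f at 0 has rank 1. Corank 1: A-series; mu = 2 gives A_2.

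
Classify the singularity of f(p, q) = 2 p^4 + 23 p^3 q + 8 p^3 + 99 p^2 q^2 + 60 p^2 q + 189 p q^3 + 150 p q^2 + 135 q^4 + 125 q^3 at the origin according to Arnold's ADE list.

E_{7}

The Hessian of f at 0 has rank 0. Corank 2; j^3 = (2*p + 5*q)^3 is a perfect cube, so E-series; the 4-jet and mu = 7 give E_7.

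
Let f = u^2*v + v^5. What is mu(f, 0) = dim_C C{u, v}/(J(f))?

6

The Hessian of f at 0 has rank 0. Corank 2; j^3 = u^2*v has shape L^2 M (L != M), so D-series; mu = 6 gives D_6.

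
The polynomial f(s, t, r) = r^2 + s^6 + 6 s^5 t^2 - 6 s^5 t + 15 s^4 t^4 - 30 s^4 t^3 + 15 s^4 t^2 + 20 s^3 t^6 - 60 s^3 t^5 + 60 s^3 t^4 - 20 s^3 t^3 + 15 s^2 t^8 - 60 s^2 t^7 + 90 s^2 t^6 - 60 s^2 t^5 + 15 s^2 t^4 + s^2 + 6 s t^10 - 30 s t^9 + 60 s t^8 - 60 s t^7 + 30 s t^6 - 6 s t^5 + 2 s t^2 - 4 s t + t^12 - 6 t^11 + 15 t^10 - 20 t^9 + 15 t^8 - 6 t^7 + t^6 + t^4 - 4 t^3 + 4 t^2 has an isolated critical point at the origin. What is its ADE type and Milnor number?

Type A5, Milnor number mu = 5.

The Hessian of f at 0 has rank 2. Corank 1: A-series; mu = 5 gives A_5.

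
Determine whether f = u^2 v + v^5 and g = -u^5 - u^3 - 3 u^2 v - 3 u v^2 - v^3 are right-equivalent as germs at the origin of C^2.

No.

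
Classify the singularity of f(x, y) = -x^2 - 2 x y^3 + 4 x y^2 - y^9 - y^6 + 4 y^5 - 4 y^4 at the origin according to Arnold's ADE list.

A8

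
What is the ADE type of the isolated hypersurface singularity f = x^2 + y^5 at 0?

A_4

The Hessian of f at 0 has rank 1. Corank 1: A-series; mu = 4 gives A_4.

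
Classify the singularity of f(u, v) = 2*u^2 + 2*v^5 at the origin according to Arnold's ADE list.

A4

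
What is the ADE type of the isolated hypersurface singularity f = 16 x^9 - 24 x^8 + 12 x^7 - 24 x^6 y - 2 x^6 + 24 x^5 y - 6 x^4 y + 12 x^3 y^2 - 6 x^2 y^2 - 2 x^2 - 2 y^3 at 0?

A2

The Hessian of f at 0 is [[-4, 0], [0, 0]] with rank 1, so corank 1. A Groebner basis of the Jacobian ideal J(f) in C{x,y} is {y^2, x}; counting standard monomials gives mu = 2. Corank 1: A-series; mu = 2 gives A_2.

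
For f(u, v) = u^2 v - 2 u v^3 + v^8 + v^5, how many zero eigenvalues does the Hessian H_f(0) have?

2

The Hessian at 0 is [[0, 0], [0, 0]] of rank 0; hence corank 2.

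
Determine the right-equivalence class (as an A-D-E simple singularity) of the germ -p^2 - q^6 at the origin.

A5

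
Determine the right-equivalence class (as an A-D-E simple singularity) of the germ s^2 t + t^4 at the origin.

The Hessian of f at 0 has rank 0. Corank 2; j^3 = s^2*t has shape L^2 M (L != M), so D-series; mu = 5 gives D_5.

D_5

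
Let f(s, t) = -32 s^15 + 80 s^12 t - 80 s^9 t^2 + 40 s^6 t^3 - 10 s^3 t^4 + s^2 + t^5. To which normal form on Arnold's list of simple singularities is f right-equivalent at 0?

A_4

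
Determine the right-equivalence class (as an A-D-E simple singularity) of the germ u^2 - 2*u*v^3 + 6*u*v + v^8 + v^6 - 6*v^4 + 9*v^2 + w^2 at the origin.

The Hessian of f at 0 has rank 2. Corank 1: A-series; mu = 7 gives A_7.

A7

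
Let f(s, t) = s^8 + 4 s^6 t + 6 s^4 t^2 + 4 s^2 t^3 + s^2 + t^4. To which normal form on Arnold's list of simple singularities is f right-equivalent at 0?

A_3

The Hessian of f at 0 has rank 1. Corank 1: A-series; mu = 3 gives A_3.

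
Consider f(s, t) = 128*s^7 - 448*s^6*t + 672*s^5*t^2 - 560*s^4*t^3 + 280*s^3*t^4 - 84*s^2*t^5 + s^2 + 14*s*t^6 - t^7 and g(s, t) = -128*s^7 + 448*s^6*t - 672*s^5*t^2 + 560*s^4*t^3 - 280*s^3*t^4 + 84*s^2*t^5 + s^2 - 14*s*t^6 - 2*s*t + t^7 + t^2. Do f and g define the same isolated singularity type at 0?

Yes.

The Hessian of f at 0 has rank 1. Corank 1: A-series; mu = 6 gives A_6. The Hessian of g at 0 has rank 1. Corank 1: A-series; mu = 6 gives A_6. Both have type A_6, hence right-equivalent.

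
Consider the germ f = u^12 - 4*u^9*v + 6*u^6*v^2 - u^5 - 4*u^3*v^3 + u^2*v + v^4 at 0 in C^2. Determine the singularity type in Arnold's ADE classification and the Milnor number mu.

The Hessian of f at 0 has rank 0. Corank 2; j^3 = u^2*v has shape L^2 M (L != M), so D-series; mu = 5 gives D_5.

Type D_5, Milnor number mu = 5.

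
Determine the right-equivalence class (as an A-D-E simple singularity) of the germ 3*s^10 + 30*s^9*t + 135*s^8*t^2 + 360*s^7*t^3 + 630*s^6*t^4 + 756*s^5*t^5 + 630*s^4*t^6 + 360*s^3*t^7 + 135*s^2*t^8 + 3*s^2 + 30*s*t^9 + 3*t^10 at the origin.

The Hessian of f at 0 has rank 1. Corank 1: A-series; mu = 9 gives A_9.

A9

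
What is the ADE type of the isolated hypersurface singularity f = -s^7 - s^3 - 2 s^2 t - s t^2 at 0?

D_{8}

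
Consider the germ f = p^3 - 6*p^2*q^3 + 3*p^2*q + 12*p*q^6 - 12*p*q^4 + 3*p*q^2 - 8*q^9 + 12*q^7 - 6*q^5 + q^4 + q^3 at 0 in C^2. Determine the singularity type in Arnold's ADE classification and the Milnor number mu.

Type E6, Milnor number mu = 6.

The Hessian of f at 0 is [[0, 0], [0, 0]] with rank 0, so corank 2. A Groebner basis of the Jacobian ideal J(f) in C{p,q} is {q^3, p^2 + 2*p*q + q^2}; counting standard monomials gives mu = 6. Corank 2; j^3 = (p + q)^3 is a perfect cube, so E-series; the 4-jet and mu = 6 give E_6.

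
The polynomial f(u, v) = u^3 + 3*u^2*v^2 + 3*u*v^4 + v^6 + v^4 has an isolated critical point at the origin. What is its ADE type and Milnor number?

The Hessian of f at 0 has rank 0. Corank 2; j^3 = u^3 is a perfect cube, so E-series; the 4-jet and mu = 6 give E_6.

Type E_{6}, Milnor number mu = 6.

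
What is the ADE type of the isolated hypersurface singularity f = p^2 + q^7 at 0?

A6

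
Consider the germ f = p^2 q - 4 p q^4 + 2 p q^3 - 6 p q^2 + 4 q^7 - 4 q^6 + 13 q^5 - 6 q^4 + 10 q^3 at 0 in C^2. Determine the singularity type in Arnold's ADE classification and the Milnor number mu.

Type D_4, Milnor number mu = 4.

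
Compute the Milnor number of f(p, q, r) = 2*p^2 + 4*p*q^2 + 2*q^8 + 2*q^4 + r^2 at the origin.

7

The Hessian of f at 0 has rank 2. Corank 1: A-series; mu = 7 gives A_7.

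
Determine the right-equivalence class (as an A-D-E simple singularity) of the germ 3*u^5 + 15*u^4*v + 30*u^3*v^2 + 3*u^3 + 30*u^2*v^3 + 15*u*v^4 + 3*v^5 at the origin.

The Hessian of f at 0 has rank 0. Corank 2; j^3 = 3*u^3 is a perfect cube, so E-series; the 5-jet and mu = 8 give E_8.

E8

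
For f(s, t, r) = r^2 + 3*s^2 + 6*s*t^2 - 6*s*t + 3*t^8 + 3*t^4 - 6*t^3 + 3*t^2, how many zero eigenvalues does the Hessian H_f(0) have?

Hessian at 0 has rank 2.

1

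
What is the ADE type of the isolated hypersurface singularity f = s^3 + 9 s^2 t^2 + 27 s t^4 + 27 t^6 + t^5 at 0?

E_8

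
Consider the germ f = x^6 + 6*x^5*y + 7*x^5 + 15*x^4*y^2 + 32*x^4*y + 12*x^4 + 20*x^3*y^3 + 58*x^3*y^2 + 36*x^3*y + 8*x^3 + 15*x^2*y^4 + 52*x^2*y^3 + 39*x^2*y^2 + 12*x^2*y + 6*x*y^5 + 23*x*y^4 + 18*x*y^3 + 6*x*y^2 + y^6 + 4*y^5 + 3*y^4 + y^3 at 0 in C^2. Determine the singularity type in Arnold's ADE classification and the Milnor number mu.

Type E8, Milnor number mu = 8.

The Hessian of f at 0 is [[0, 0], [0, 0]] with rank 0, so corank 2. A Groebner basis of the Jacobian ideal J(f) in C{x,y} is {-20*x^2 + x*y^3 - 5*x*y^2 - 20*x*y - 5*y^3/2 - 5*y^2, 32*x^2 + 8*x*y^2 + 32*x*y + y^4 + 4*y^3 + 8*y^2, x^3 - 3*x^2/2 - 9*x*y^2/8 - 3*x*y/2 - 7*y^3/16 - 3*y^2/8, x^2*y + x^2 + 5*x*y^2/4 + x*y + 3*y^3/8 + y^2/4}; counting standard monomials gives mu = 8. Corank 2; j^3 = (2*x + y)^3 is a perfect cube, so E-series; the 5-jet and mu = 8 give E_8.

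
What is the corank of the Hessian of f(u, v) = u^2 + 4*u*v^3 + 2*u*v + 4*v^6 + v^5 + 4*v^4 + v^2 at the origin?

Hessian at 0 has rank 1.

1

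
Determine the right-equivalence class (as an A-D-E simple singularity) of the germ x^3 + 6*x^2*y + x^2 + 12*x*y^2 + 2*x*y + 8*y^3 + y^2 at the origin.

A_{2}

The Hessian of f at 0 has rank 1. Corank 1: A-series; mu = 2 gives A_2.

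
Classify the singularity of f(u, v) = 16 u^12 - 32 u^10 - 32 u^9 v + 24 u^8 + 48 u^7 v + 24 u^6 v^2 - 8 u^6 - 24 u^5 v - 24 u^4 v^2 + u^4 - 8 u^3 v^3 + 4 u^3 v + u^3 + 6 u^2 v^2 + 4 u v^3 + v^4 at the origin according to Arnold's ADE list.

E_{6}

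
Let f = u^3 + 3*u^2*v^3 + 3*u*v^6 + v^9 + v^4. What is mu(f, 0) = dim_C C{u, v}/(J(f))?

The Hessian of f at 0 has rank 0. Corank 2; j^3 = u^3 is a perfect cube, so E-series; the 4-jet and mu = 6 give E_6.

6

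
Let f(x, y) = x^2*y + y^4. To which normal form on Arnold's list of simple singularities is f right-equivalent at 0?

D5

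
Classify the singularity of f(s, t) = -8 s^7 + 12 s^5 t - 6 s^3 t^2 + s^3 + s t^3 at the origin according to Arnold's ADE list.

The Hessian of f at 0 is [[0, 0], [0, 0]] with rank 0, so corank 2. A Groebner basis of the Jacobian ideal J(f) in C{s,t} is {s^3, s*t^2, 3*s^2 + t^3}; counting standard monomials gives mu = 7. Corank 2; j^3 = s^3 is a perfect cube, so E-series; the 4-jet and mu = 7 give E_7.

E_7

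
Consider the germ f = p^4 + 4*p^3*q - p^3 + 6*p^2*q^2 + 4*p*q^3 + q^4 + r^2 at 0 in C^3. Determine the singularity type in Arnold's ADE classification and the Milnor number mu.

The Hessian of f at 0 is [[0, 0, 0], [0, 0, 0], [0, 0, 2]] with rank 1, so corank 2. A Groebner basis of the Jacobian ideal J(f) in C{p,q,r} is {q^4, p*q^2 + q^3/3, p^2, r}; counting standard monomials gives mu = 6. Corank 2; j^3 = -p^3 is a perfect cube, so E-series; the 4-jet and mu = 6 give E_6.

Type E_6, Milnor number mu = 6.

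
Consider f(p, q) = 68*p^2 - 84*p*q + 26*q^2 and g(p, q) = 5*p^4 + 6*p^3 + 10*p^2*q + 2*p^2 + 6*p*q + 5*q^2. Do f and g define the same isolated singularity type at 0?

The Hessian of f at 0 has rank 2. Corank 0: nondegenerate Morse point, so A_1. The Hessian of g at 0 has rank 2. Corank 0: nondegenerate Morse point, so A_1. Both have type A_1, hence right-equivalent.

Yes.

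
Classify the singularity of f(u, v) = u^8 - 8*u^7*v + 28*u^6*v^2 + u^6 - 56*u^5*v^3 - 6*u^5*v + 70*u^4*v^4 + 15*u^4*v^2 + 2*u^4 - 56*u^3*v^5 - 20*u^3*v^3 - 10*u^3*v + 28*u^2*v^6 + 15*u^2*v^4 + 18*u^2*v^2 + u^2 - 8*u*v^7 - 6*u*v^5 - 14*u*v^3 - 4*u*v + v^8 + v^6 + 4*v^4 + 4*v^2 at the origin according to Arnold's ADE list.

A7

The Hessian of f at 0 has rank 1. Corank 1: A-series; mu = 7 gives A_7.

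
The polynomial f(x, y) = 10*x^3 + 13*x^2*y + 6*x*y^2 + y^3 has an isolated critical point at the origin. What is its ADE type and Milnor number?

Type D_4, Milnor number mu = 4.

The Hessian of f at 0 has rank 0. Corank 2; j^3 = (2*x + y)*(5*x^2 + 4*x*y + y^2) splits into three distinct lines over C (the quadratic factor has nonzero discriminant), so D_4.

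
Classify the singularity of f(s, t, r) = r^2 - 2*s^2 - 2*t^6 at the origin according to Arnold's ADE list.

A_5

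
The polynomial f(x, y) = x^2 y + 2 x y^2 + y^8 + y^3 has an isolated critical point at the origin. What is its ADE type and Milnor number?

Type D_{9}, Milnor number mu = 9.

The Hessian of f at 0 has rank 0. Corank 2; j^3 = y*(x + y)^2 has shape L^2 M (L != M), so D-series; mu = 9 gives D_9.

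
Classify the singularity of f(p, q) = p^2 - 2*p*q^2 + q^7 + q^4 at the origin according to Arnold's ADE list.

The Hessian of f at 0 is [[2, 0], [0, 0]] with rank 1, so corank 1. A Groebner basis of the Jacobian ideal J(f) in C{p,q} is {p^3, -p + q^2}; counting standard monomials gives mu = 6. Corank 1: A-series; mu = 6 gives A_6.

A_{6}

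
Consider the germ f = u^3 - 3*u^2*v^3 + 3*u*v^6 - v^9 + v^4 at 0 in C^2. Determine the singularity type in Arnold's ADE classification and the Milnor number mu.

Type E6, Milnor number mu = 6.

The Hessian of f at 0 has rank 0. Corank 2; j^3 = u^3 is a perfect cube, so E-series; the 4-jet and mu = 6 give E_6.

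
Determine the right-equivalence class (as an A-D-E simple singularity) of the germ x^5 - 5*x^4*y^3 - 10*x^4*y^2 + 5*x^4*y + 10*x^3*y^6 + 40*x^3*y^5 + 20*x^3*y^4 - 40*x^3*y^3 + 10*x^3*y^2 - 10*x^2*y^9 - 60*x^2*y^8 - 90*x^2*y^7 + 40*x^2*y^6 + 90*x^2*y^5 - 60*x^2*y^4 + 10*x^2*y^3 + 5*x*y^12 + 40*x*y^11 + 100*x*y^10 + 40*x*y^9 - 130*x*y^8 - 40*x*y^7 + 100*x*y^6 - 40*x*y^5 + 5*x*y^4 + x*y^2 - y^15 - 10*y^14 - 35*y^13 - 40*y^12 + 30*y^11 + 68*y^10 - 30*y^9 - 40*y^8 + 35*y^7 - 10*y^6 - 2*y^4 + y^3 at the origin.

D6

The Hessian of f at 0 has rank 0. Corank 2; j^3 = y^2*(x + y) has shape L^2 M (L != M), so D-series; mu = 6 gives D_6.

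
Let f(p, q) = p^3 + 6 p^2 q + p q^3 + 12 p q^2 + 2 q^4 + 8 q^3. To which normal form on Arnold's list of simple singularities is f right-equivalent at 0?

E7

The Hessian of f at 0 is [[0, 0], [0, 0]] with rank 0, so corank 2. A Groebner basis of the Jacobian ideal J(f) in C{p,q} is {p^3 + 6*p^2*q + 48*p^2 + 192*p*q + 192*q^2, -6*p^2 + p*q^2 - 24*p*q - 24*q^2, 3*p^2 + 12*p*q + q^3 + 12*q^2}; counting standard monomials gives mu = 7. Corank 2; j^3 = (p + 2*q)^3 is a perfect cube, so E-series; the 4-jet and mu = 7 give E_7.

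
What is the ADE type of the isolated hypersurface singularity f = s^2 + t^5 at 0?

A_{4}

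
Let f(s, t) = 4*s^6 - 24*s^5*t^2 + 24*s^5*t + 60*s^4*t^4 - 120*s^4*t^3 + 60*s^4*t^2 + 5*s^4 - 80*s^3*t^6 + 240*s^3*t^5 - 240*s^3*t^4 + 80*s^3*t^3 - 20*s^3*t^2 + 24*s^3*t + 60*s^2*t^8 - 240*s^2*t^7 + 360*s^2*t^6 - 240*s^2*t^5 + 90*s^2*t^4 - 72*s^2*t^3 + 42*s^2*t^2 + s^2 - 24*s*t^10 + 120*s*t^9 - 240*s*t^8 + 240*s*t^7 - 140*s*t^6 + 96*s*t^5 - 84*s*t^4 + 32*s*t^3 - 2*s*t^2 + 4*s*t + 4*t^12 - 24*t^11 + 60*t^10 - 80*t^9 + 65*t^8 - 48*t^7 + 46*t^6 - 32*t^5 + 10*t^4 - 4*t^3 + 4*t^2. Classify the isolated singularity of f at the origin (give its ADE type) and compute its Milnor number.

Type A3, Milnor number mu = 3.

The Hessian of f at 0 is [[2, 4], [4, 8]] with rank 1, so corank 1. A Groebner basis of the Jacobian ideal J(f) in C{s,t} is {s^2 - 4*s - 8*t, s*t + 2*s + 4*t, -s + t^2 - 2*t}; counting standard monomials gives mu = 3. Corank 1: A-series; mu = 3 gives A_3.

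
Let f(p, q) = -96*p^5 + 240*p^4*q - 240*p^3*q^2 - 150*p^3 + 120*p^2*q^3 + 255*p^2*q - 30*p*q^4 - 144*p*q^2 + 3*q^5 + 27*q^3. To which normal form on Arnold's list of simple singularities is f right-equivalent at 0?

D_{6}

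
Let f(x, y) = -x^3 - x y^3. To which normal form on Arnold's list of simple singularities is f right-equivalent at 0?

The Hessian of f at 0 is [[0, 0], [0, 0]] with rank 0, so corank 2. A Groebner basis of the Jacobian ideal J(f) in C{x,y} is {x^3, x*y^2, 3*x^2 + y^3}; counting standard monomials gives mu = 7. Corank 2; j^3 = -x^3 is a perfect cube, so E-series; the 4-jet and mu = 7 give E_7.

E_{7}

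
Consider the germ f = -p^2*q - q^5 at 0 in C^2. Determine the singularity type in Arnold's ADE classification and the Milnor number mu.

The Hessian of f at 0 has rank 0. Corank 2; j^3 = -p^2*q has shape L^2 M (L != M), so D-series; mu = 6 gives D_6.

Type D_6, Milnor number mu = 6.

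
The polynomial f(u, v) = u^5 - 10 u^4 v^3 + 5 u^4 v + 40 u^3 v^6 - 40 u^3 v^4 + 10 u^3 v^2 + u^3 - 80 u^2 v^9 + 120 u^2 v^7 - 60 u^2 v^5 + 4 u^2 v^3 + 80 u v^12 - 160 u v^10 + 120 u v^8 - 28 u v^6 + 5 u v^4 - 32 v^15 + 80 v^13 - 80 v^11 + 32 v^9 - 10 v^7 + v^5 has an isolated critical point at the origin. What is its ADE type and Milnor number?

The Hessian of f at 0 has rank 0. Corank 2; j^3 = u^3 is a perfect cube, so E-series; the 5-jet and mu = 8 give E_8.

Type E_8, Milnor number mu = 8.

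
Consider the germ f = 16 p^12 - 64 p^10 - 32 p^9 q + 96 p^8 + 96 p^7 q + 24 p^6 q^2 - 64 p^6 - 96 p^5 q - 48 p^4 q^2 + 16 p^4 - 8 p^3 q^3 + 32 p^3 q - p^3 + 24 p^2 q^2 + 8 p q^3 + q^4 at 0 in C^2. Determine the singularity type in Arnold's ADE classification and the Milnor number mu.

Type E_6, Milnor number mu = 6.

The Hessian of f at 0 has rank 0. Corank 2; j^3 = -p^3 is a perfect cube, so E-series; the 4-jet and mu = 6 give E_6.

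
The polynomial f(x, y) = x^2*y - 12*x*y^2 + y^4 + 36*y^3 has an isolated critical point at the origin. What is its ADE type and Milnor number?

Type D_{5}, Milnor number mu = 5.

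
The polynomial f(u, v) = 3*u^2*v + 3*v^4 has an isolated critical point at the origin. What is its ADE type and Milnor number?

The Hessian of f at 0 is [[0, 0], [0, 0]] with rank 0, so corank 2. A Groebner basis of the Jacobian ideal J(f) in C{u,v} is {u^3, u^2/4 + v^3, u*v}; counting standard monomials gives mu = 5. Corank 2; j^3 = 3*u^2*v has shape L^2 M (L != M), so D-series; mu = 5 gives D_5.

Type D5, Milnor number mu = 5.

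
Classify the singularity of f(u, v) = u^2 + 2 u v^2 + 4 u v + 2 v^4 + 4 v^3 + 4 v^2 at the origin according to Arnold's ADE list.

A_{3}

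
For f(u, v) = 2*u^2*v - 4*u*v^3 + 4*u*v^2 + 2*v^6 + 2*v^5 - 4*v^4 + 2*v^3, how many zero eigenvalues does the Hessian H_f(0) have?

2

The Hessian at 0 is [[0, 0], [0, 0]] of rank 0; hence corank 2.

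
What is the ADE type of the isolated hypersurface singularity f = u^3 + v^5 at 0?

E8

The Hessian of f at 0 is [[0, 0], [0, 0]] with rank 0, so corank 2. A Groebner basis of the Jacobian ideal J(f) in C{u,v} is {v^4, u^2}; counting standard monomials gives mu = 8. Corank 2; j^3 = u^3 is a perfect cube, so E-series; the 5-jet and mu = 8 give E_8.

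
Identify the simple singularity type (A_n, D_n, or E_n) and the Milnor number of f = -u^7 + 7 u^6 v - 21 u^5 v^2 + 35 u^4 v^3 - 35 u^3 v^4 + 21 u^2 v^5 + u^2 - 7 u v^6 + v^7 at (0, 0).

Type A_{6}, Milnor number mu = 6.

The Hessian of f at 0 is [[2, 0], [0, 0]] with rank 1, so corank 1. A Groebner basis of the Jacobian ideal J(f) in C{u,v} is {v^6, u}; counting standard monomials gives mu = 6. Corank 1: A-series; mu = 6 gives A_6.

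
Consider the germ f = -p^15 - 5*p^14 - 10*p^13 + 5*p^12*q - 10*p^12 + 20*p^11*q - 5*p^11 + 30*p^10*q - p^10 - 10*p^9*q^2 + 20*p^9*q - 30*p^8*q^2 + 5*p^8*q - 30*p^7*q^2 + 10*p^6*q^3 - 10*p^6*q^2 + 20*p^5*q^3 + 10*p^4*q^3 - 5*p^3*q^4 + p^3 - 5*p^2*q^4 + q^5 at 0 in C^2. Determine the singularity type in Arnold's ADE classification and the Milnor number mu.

The Hessian of f at 0 has rank 0. Corank 2; j^3 = p^3 is a perfect cube, so E-series; the 5-jet and mu = 8 give E_8.

Type E8, Milnor number mu = 8.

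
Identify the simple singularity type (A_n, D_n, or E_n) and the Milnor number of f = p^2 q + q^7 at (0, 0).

The Hessian of f at 0 has rank 0. Corank 2; j^3 = p^2*q has shape L^2 M (L != M), so D-series; mu = 8 gives D_8.

Type D_{8}, Milnor number mu = 8.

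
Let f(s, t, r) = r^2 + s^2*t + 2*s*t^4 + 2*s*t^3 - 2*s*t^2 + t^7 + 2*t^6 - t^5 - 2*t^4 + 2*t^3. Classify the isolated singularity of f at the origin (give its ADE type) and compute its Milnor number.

Type D_4, Milnor number mu = 4.

The Hessian of f at 0 has rank 1. Corank 2; j^3 = t*(s^2 - 2*s*t + 2*t^2) splits into three distinct lines over C (the quadratic factor has nonzero discriminant), so D_4.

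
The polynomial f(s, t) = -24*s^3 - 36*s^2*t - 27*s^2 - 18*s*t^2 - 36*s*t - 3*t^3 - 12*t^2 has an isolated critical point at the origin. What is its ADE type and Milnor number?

Type A2, Milnor number mu = 2.

The Hessian of f at 0 has rank 1. Corank 1: A-series; mu = 2 gives A_2.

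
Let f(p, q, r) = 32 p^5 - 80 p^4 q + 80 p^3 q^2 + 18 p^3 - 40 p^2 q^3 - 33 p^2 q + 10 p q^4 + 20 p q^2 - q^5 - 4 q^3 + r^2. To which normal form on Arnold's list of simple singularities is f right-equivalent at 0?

D6

The Hessian of f at 0 has rank 1. Corank 2; j^3 = (2*p - q)*(3*p - 2*q)^2 has shape L^2 M (L != M), so D-series; mu = 6 gives D_6.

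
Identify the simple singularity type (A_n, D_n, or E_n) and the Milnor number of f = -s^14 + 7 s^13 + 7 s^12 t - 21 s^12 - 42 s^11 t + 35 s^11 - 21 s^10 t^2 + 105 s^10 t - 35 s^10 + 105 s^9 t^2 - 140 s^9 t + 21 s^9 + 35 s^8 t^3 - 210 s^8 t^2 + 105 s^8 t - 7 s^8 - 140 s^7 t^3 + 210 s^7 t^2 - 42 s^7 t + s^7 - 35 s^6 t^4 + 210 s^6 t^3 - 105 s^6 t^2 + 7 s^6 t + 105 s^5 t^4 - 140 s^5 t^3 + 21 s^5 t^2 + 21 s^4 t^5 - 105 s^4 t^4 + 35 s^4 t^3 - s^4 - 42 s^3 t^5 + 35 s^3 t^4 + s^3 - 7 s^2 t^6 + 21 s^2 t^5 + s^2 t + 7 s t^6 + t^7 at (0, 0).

The Hessian of f at 0 has rank 0. Corank 2; j^3 = s^2*(s + t) has shape L^2 M (L != M), so D-series; mu = 8 gives D_8.

Type D_8, Milnor number mu = 8.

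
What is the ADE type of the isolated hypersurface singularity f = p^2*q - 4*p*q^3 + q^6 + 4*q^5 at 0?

D7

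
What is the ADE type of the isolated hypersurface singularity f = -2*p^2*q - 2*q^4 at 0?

D_{5}

The Hessian of f at 0 has rank 0. Corank 2; j^3 = -2*p^2*q has shape L^2 M (L != M), so D-series; mu = 5 gives D_5.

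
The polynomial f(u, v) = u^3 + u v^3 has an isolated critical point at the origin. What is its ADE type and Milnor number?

The Hessian of f at 0 has rank 0. Corank 2; j^3 = u^3 is a perfect cube, so E-series; the 4-jet and mu = 7 give E_7.

Type E_7, Milnor number mu = 7.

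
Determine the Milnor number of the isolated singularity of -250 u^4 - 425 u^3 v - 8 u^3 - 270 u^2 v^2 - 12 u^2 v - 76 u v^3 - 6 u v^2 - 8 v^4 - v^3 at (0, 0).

7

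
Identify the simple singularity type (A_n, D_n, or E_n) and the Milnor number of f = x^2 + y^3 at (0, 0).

Type A2, Milnor number mu = 2.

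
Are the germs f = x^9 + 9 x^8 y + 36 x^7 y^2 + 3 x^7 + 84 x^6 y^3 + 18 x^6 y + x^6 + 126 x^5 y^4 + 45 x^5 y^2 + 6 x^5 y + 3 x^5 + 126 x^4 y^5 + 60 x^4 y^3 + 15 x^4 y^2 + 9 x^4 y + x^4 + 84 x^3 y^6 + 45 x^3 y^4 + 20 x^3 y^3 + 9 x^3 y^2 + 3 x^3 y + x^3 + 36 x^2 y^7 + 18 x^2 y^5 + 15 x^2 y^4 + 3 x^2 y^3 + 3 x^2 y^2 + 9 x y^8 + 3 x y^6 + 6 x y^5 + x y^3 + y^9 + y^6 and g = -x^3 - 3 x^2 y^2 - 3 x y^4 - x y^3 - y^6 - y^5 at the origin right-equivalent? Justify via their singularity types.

The Hessian of f at 0 has rank 0. Corank 2; j^3 = x^3 is a perfect cube, so E-series; the 4-jet and mu = 7 give E_7. The Hessian of g at 0 has rank 0. Corank 2; j^3 = -x^3 is a perfect cube, so E-series; the 4-jet and mu = 7 give E_7. Both have type E_7, hence right-equivalent.

Yes.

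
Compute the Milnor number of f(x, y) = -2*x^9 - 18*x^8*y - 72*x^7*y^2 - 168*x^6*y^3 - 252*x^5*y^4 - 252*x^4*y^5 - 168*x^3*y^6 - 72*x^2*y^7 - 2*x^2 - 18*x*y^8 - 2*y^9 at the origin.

8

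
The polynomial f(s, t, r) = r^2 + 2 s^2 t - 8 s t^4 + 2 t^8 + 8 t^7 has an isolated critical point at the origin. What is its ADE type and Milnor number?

The Hessian of f at 0 has rank 1. Corank 2; j^3 = 2*s^2*t has shape L^2 M (L != M), so D-series; mu = 9 gives D_9.

Type D_{9}, Milnor number mu = 9.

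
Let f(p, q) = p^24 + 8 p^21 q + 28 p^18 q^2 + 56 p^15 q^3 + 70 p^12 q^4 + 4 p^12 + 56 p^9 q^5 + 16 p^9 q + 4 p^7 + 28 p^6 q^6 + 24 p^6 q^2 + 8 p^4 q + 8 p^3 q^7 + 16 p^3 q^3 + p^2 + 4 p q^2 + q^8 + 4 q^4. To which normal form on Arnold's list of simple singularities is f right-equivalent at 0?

The Hessian of f at 0 has rank 1. Corank 1: A-series; mu = 7 gives A_7.

A_7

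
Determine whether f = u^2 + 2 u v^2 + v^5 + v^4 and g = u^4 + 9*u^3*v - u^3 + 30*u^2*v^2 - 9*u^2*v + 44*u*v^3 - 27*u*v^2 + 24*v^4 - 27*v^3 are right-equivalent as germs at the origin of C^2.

No.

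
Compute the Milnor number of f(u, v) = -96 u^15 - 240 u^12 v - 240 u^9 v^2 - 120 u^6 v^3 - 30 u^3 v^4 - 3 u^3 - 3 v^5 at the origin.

The Hessian of f at 0 is [[0, 0], [0, 0]] with rank 0, so corank 2. A Groebner basis of the Jacobian ideal J(f) in C{u,v} is {v^4, u^2}; counting standard monomials gives mu = 8. Corank 2; j^3 = -3*u^3 is a perfect cube, so E-series; the 5-jet and mu = 8 give E_8.

8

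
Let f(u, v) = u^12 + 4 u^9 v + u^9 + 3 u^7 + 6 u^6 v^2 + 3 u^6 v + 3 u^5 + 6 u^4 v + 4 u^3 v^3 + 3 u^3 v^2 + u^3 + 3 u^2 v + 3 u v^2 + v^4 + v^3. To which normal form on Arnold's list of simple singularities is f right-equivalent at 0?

The Hessian of f at 0 has rank 0. Corank 2; j^3 = (u + v)^3 is a perfect cube, so E-series; the 4-jet and mu = 6 give E_6.

E_6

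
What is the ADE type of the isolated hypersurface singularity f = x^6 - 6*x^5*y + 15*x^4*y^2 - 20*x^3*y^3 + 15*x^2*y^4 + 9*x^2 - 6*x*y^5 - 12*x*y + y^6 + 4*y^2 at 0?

A_{5}

The Hessian of f at 0 is [[18, -12], [-12, 8]] with rank 1, so corank 1. A Groebner basis of the Jacobian ideal J(f) in C{x,y} is {y^5, x - 2*y/3}; counting standard monomials gives mu = 5. Corank 1: A-series; mu = 5 gives A_5.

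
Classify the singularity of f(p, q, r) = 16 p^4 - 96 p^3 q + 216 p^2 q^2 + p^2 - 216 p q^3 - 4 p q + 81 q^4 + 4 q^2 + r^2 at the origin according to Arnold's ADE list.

A3

The Hessian of f at 0 is [[2, -4, 0], [-4, 8, 0], [0, 0, 2]] with rank 2, so corank 1. A Groebner basis of the Jacobian ideal J(f) in C{p,q,r} is {q^3, p - 2*q, r}; counting standard monomials gives mu = 3. Corank 1: A-series; mu = 3 gives A_3.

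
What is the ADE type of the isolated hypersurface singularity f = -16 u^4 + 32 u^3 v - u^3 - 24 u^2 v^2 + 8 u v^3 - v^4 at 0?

The Hessian of f at 0 is [[0, 0], [0, 0]] with rank 0, so corank 2. A Groebner basis of the Jacobian ideal J(f) in C{u,v} is {v^4, u*v^2 - v^3/6, u^2}; counting standard monomials gives mu = 6. Corank 2; j^3 = -u^3 is a perfect cube, so E-series; the 4-jet and mu = 6 give E_6.

E6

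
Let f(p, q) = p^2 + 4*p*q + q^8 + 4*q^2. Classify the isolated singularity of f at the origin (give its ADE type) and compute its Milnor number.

Type A_{7}, Milnor number mu = 7.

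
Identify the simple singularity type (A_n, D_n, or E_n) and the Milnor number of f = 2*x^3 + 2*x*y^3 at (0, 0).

The Hessian of f at 0 has rank 0. Corank 2; j^3 = 2*x^3 is a perfect cube, so E-series; the 4-jet and mu = 7 give E_7.

Type E_7, Milnor number mu = 7.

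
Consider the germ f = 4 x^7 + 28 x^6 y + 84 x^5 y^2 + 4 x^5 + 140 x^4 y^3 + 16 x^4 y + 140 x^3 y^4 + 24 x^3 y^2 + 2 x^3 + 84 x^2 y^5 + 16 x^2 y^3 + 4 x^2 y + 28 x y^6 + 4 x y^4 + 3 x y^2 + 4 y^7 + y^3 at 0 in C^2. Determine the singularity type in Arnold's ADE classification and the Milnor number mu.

The Hessian of f at 0 has rank 0. Corank 2; j^3 = (x + y)*(2*x^2 + 2*x*y + y^2) splits into three distinct lines over C (the quadratic factor has nonzero discriminant), so D_4.

Type D4, Milnor number mu = 4.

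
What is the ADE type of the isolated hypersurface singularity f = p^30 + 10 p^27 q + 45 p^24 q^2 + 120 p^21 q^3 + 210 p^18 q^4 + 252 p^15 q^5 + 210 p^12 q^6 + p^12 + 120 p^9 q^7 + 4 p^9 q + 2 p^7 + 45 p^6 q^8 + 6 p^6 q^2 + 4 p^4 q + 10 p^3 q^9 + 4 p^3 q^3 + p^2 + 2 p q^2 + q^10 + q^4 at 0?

A9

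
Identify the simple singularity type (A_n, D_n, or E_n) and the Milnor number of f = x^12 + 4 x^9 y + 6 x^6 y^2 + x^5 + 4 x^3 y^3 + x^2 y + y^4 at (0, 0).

The Hessian of f at 0 has rank 0. Corank 2; j^3 = x^2*y has shape L^2 M (L != M), so D-series; mu = 5 gives D_5.

Type D5, Milnor number mu = 5.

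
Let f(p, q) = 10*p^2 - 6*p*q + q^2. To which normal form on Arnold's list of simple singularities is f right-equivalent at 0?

The Hessian of f at 0 is [[20, -6], [-6, 2]] with rank 2, so corank 0. A Groebner basis of the Jacobian ideal J(f) in C{p,q} is {p, q}; counting standard monomials gives mu = 1. Corank 0: nondegenerate Morse point, so A_1.

A_1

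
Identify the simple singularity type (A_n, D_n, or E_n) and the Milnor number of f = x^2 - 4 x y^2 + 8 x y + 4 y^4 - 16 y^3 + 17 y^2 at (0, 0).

Type A_{1}, Milnor number mu = 1.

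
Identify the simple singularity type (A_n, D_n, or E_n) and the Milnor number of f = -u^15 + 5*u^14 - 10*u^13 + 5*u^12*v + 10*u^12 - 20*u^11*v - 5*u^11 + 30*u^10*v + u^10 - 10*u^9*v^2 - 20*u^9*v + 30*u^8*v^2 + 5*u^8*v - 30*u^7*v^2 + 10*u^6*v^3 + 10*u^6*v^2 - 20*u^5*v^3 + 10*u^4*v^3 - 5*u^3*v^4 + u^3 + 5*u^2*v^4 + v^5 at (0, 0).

Type E8, Milnor number mu = 8.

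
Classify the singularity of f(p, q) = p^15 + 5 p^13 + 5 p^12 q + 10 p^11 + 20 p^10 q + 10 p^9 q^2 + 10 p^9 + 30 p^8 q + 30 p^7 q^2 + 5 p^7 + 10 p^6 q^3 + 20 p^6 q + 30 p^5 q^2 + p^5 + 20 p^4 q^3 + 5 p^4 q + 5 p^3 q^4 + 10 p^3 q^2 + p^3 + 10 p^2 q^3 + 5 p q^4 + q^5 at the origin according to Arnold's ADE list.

The Hessian of f at 0 has rank 0. Corank 2; j^3 = p^3 is a perfect cube, so E-series; the 5-jet and mu = 8 give E_8.

E_{8}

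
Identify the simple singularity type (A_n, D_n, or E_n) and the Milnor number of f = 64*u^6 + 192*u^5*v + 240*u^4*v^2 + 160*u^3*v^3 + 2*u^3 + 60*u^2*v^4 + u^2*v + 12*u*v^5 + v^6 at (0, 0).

The Hessian of f at 0 has rank 0. Corank 2; j^3 = u^2*(2*u + v) has shape L^2 M (L != M), so D-series; mu = 7 gives D_7.

Type D_7, Milnor number mu = 7.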